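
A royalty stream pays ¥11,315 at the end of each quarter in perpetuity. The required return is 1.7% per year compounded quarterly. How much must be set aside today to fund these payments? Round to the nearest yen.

¥2,662,353

Periodic rate r = 0.017/4 per quarter.
Level perpetuity: PV = PMT / r = 11,315 / (0.017/4) = ¥2,662,353.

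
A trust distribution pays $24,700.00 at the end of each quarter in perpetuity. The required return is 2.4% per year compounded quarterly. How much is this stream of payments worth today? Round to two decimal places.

$4,116,666.67

Periodic rate r = 0.024/4 per quarter.
Level perpetuity: PV = PMT / r = 24,700 / (0.024/4) = $4,116,666.67.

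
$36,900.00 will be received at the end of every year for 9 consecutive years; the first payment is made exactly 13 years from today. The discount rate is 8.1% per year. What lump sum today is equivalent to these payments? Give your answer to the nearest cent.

Ordinary annuity of 9 payments, first payment at period 13.
Periodic rate r = 0.081 per year.
The ordinary-annuity PV formula values the stream one period before the first payment (period 12); discount that back 12 periods:
PV₀ = 36,900 × [1 − (1+r)^−9] / r × (1+r)^−12 = $90,152.51

$90,152.51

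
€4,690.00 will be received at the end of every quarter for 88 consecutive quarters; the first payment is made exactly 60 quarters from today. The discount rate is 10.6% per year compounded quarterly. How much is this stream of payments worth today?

Ordinary annuity of 88 payments, first payment at period 60.
Periodic rate r = 0.106/4 per quarter; n is counted in quarters.
The ordinary-annuity PV formula values the stream one period before the first payment (period 59); discount that back 59 periods:
PV₀ = 4,690 × [1 − (1+r)^−88] / r × (1+r)^−59 = €34,036.54

€34,036.54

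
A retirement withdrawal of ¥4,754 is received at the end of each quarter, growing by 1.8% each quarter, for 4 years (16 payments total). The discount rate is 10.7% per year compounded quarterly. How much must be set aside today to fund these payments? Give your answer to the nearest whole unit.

¥69,531

Periodic rate r = 0.107/4 per quarter; n is counted in quarters.
Growing ordinary annuity: PV = PMT₁ × [1 − ((1+g)/(1+r))^n] / (r − g) = 4,754 × [1 − ((1+0.018)/(1+r))^16] / (r − 0.018) = ¥69,531.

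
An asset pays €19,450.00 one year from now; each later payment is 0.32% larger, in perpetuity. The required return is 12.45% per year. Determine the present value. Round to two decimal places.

Periodic rate r = 0.1245 per year.
Growing perpetuity (Gordon): PV = PMT₁ / (r − g) = 19,450 / (r − 0.0032) = €160,346.25.

€160,346.25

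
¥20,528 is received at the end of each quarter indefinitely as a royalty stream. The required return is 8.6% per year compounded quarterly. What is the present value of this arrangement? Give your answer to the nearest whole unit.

¥954,791

Periodic rate r = 0.086/4 per quarter.
Level perpetuity: PV = PMT / r = 20,528 / (0.086/4) = ¥954,791.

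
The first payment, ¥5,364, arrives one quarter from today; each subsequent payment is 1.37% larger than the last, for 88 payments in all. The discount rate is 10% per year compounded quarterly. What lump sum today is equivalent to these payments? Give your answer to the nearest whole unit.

¥295,736

Periodic rate r = 0.1/4 per quarter; n is counted in quarters.
Growing ordinary annuity: PV = PMT₁ × [1 − ((1+g)/(1+r))^n] / (r − g) = 5,364 × [1 − ((1+0.0137)/(1+r))^88] / (r − 0.0137) = ¥295,736.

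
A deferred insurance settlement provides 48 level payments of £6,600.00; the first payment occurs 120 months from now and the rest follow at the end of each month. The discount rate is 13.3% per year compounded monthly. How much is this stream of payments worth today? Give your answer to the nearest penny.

£65,903.57

Ordinary annuity of 48 payments, first payment at period 120.
Periodic rate r = 0.133/12 per month; n is counted in months.
The ordinary-annuity PV formula values the stream one period before the first payment (period 119); discount that back 119 periods:
PV₀ = 6,600 × [1 − (1+r)^−48] / r × (1+r)^−119 = £65,903.57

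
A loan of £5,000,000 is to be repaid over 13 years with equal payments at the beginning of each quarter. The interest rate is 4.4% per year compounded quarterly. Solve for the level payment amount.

£125,395.77

Level annuity due; solve PV = PMT × [(1 − (1+r)^−n)/r] × (1+r) for PMT.
Periodic rate r = 0.044/4 per quarter; n is counted in quarters.
With n = 52: PMT = 5,000,000 / ([(1 − (1+r)^−n)/r] × (1+r)) = £125,395.77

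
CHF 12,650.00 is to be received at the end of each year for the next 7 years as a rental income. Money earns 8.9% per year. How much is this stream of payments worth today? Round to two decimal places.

CHF 63,881.05

This is an ordinary annuity: 7 payments of CHF 12,650.00 at the end of each year.
Periodic rate r = 0.089 per year.
PV = PMT × [(1 − (1+r)^−n)/r] = 12,650 × [1 − (1+r)^−7] / r = CHF 63,881.05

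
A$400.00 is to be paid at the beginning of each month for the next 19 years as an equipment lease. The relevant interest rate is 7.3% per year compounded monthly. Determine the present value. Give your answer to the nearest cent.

This is an annuity due: 228 payments of A$400.00 at the beginning of each month.
Periodic rate r = 0.073/12 per month; n is counted in months.
PV = PMT × [(1 − (1+r)^−n)/r] × (1+r) = 400 × [1 − (1+r)^−228] / r × (1+r) = A$49,557.15

A$49,557.15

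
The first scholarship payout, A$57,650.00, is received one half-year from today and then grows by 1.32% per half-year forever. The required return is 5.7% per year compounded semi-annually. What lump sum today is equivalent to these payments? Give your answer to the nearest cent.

Periodic rate r = 0.057/2 per half-year.
Growing perpetuity (Gordon): PV = PMT₁ / (r − g) = 57,650 / (r − 0.0132) = A$3,767,973.86.

A$3,767,973.86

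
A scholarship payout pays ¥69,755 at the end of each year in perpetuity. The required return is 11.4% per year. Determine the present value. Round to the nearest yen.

¥611,886

Periodic rate r = 0.114 per year.
Level perpetuity: PV = PMT / r = 69,755 / (0.114) = ¥611,886.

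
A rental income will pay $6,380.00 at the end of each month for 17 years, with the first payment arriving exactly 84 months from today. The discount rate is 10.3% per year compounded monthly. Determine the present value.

Ordinary annuity of 204 payments, first payment at period 84.
Periodic rate r = 0.103/12 per month; n is counted in months.
The ordinary-annuity PV formula values the stream one period before the first payment (period 83); discount that back 83 periods:
PV₀ = 6,380 × [1 − (1+r)^−204] / r × (1+r)^−83 = $301,711.43

$301,711.43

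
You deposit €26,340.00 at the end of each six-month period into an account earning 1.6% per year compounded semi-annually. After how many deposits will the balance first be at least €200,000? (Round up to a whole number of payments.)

8 payments

Periodic rate r = 0.016/2 per half-year; n is counted in half-years.
Ordinary annuity FV: 200,000 = 26,340 × [((1+r)^n − 1)/r].
(1+r)^n = 1 + 200,000 × r / 26,340, so n = ln(1 + 200,000·r/26,340) / ln(1+r) = 7.40.
Round up to a whole number of payments: n = 8.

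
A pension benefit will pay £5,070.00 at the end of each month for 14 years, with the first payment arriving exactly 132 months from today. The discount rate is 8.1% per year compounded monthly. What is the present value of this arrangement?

Ordinary annuity of 168 payments, first payment at period 132.
Periodic rate r = 0.081/12 per month; n is counted in months.
The ordinary-annuity PV formula values the stream one period before the first payment (period 131); discount that back 131 periods:
PV₀ = 5,070 × [1 − (1+r)^−168] / r × (1+r)^−131 = £210,657.17

£210,657.17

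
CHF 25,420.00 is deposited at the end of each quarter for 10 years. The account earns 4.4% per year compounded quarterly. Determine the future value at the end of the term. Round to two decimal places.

This is an ordinary annuity: 40 deposits of CHF 25,420.00 at the end of each quarter.
Periodic rate r = 0.044/4 per quarter; n is counted in quarters.
FV = PMT × [((1+r)^n − 1)/r] = 25,420 × [(1+r)^40 − 1] / r = CHF 1,268,646.28

CHF 1,268,646.28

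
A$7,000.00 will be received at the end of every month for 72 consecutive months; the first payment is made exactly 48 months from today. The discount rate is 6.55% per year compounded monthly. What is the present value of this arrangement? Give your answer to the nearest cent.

Ordinary annuity of 72 payments, first payment at period 48.
Periodic rate r = 0.0655/12 per month; n is counted in months.
The ordinary-annuity PV formula values the stream one period before the first payment (period 47); discount that back 47 periods:
PV₀ = 7,000 × [1 − (1+r)^−72] / r × (1+r)^−47 = A$321,962.74

A$321,962.74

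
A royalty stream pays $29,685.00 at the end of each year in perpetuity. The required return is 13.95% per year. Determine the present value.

$212,795.70

Periodic rate r = 0.1395 per year.
Level perpetuity: PV = PMT / r = 29,685 / (0.1395) = $212,795.70.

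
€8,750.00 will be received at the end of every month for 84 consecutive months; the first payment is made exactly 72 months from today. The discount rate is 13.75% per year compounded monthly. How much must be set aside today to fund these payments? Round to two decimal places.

Ordinary annuity of 84 payments, first payment at period 72.
Periodic rate r = 0.1375/12 per month; n is counted in months.
The ordinary-annuity PV formula values the stream one period before the first payment (period 71); discount that back 71 periods:
PV₀ = 8,750 × [1 − (1+r)^−84] / r × (1+r)^−71 = €209,477.05

€209,477.05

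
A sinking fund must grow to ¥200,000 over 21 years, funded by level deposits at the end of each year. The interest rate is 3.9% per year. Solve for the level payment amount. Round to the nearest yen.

¥6,325

Level ordinary annuity; solve FV = PMT × [((1+r)^n − 1)/r] for PMT.
Periodic rate r = 0.039 per year.
With n = 21: PMT = 200,000 / ([((1+r)^n − 1)/r]) = ¥6,325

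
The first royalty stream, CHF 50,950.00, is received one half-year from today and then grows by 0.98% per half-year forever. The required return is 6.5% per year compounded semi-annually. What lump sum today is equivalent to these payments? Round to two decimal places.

Periodic rate r = 0.065/2 per half-year.
Growing perpetuity (Gordon): PV = PMT₁ / (r − g) = 50,950 / (r − 0.0098) = CHF 2,244,493.39.

CHF 2,244,493.39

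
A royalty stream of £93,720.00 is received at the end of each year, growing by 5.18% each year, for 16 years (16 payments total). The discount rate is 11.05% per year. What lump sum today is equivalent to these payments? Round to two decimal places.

Periodic rate r = 0.1105 per year.
Growing ordinary annuity: PV = PMT₁ × [1 − ((1+g)/(1+r))^n] / (r − g) = 93,720 × [1 − ((1+0.0518)/(1+r))^16] / (r − 0.0518) = £926,973.74.

£926,973.74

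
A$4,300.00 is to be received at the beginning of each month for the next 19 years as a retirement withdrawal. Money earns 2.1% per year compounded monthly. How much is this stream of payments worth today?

This is an annuity due: 228 payments of A$4,300.00 at the beginning of each month.
Periodic rate r = 0.021/12 per month; n is counted in months.
PV = PMT × [(1 − (1+r)^−n)/r] × (1+r) = 4,300 × [1 − (1+r)^−228] / r × (1+r) = A$809,261.54

A$809,261.54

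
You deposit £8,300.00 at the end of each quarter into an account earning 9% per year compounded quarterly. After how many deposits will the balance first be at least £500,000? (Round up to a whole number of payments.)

Periodic rate r = 0.09/4 per quarter; n is counted in quarters.
Ordinary annuity FV: 500,000 = 8,300 × [((1+r)^n − 1)/r].
(1+r)^n = 1 + 500,000 × r / 8,300, so n = ln(1 + 500,000·r/8,300) / ln(1+r) = 38.50.
Round up to a whole number of payments: n = 39.

39 payments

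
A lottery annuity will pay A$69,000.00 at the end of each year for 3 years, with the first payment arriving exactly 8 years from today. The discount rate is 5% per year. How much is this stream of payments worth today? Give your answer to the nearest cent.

A$133,539.95

Ordinary annuity of 3 payments, first payment at period 8.
Periodic rate r = 0.05 per year.
The ordinary-annuity PV formula values the stream one period before the first payment (period 7); discount that back 7 periods:
PV₀ = 69,000 × [1 − (1+r)^−3] / r × (1+r)^−7 = A$133,539.95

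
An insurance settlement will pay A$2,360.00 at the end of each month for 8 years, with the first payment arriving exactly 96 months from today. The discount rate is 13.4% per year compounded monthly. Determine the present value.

A$48,249.31

Ordinary annuity of 96 payments, first payment at period 96.
Periodic rate r = 0.134/12 per month; n is counted in months.
The ordinary-annuity PV formula values the stream one period before the first payment (period 95); discount that back 95 periods:
PV₀ = 2,360 × [1 − (1+r)^−96] / r × (1+r)^−95 = A$48,249.31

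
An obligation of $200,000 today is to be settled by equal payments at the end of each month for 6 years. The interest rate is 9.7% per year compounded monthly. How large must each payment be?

$3,674.98

Level ordinary annuity; solve PV = PMT × [(1 − (1+r)^−n)/r] for PMT.
Periodic rate r = 0.097/12 per month; n is counted in months.
With n = 72: PMT = 200,000 / ([(1 − (1+r)^−n)/r]) = $3,674.98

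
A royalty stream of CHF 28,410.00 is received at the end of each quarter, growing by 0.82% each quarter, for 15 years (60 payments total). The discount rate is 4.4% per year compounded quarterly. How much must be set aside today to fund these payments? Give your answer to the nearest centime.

CHF 1,555,394.27

Periodic rate r = 0.044/4 per quarter; n is counted in quarters.
Growing ordinary annuity: PV = PMT₁ × [1 − ((1+g)/(1+r))^n] / (r − g) = 28,410 × [1 − ((1+0.0082)/(1+r))^60] / (r − 0.0082) = CHF 1,555,394.27.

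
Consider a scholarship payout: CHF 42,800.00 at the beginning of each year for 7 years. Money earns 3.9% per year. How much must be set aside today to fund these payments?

CHF 267,895.72

This is an annuity due: 7 payments of CHF 42,800.00 at the beginning of each year.
Periodic rate r = 0.039 per year.
PV = PMT × [(1 − (1+r)^−n)/r] × (1+r) = 42,800 × [1 − (1+r)^−7] / r × (1+r) = CHF 267,895.72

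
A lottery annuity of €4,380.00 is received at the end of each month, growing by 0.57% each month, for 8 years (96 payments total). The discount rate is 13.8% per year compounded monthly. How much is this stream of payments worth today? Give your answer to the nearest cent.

€320,369.78

Periodic rate r = 0.138/12 per month; n is counted in months.
Growing ordinary annuity: PV = PMT₁ × [1 − ((1+g)/(1+r))^n] / (r − g) = 4,380 × [1 − ((1+0.0057)/(1+r))^96] / (r − 0.0057) = €320,369.78.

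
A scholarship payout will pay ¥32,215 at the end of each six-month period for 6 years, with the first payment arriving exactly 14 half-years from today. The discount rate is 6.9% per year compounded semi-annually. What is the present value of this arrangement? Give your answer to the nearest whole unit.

Ordinary annuity of 12 payments, first payment at period 14.
Periodic rate r = 0.069/2 per half-year; n is counted in half-years.
The ordinary-annuity PV formula values the stream one period before the first payment (period 13); discount that back 13 periods:
PV₀ = 32,215 × [1 − (1+r)^−12] / r × (1+r)^−13 = ¥200,894

¥200,894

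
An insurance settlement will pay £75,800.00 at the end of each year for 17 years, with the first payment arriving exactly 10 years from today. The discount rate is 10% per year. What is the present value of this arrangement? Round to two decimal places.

£257,865.66

Ordinary annuity of 17 payments, first payment at period 10.
Periodic rate r = 0.1 per year.
The ordinary-annuity PV formula values the stream one period before the first payment (period 9); discount that back 9 periods:
PV₀ = 75,800 × [1 − (1+r)^−17] / r × (1+r)^−9 = £257,865.66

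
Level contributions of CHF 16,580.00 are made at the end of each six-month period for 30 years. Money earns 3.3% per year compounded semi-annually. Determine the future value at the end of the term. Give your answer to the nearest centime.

CHF 1,677,675.17

This is an ordinary annuity: 60 deposits of CHF 16,580.00 at the end of each six-month period.
Periodic rate r = 0.033/2 per half-year; n is counted in half-years.
FV = PMT × [((1+r)^n − 1)/r] = 16,580 × [(1+r)^60 − 1] / r = CHF 1,677,675.17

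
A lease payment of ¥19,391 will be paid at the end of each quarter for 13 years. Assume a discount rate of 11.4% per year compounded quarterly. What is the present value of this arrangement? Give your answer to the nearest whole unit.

¥522,577

This is an ordinary annuity: 52 payments of ¥19,391 at the end of each quarter.
Periodic rate r = 0.114/4 per quarter; n is counted in quarters.
PV = PMT × [(1 − (1+r)^−n)/r] = 19,391 × [1 − (1+r)^−52] / r = ¥522,577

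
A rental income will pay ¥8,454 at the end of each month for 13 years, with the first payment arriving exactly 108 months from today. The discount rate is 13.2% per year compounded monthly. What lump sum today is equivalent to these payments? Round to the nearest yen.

¥195,131

Ordinary annuity of 156 payments, first payment at period 108.
Periodic rate r = 0.132/12 per month; n is counted in months.
The ordinary-annuity PV formula values the stream one period before the first payment (period 107); discount that back 107 periods:
PV₀ = 8,454 × [1 − (1+r)^−156] / r × (1+r)^−107 = ¥195,131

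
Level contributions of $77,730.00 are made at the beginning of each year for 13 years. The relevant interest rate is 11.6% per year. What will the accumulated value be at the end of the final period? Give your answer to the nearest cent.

$2,366,978.32

This is an annuity due: 13 deposits of $77,730.00 at the beginning of each year.
Periodic rate r = 0.116 per year.
FV = PMT × [((1+r)^n − 1)/r] × (1+r) = 77,730 × [(1+r)^13 − 1] / r × (1+r) = $2,366,978.32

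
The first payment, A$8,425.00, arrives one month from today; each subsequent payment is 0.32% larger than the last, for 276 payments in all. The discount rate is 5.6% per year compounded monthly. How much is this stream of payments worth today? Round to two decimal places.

A$1,906,142.67

Periodic rate r = 0.056/12 per month; n is counted in months.
Growing ordinary annuity: PV = PMT₁ × [1 − ((1+g)/(1+r))^n] / (r − g) = 8,425 × [1 − ((1+0.0032)/(1+r))^276] / (r − 0.0032) = A$1,906,142.67.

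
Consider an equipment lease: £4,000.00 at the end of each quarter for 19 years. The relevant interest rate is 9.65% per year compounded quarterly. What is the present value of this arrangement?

This is an ordinary annuity: 76 payments of £4,000.00 at the end of each quarter.
Periodic rate r = 0.0965/4 per quarter; n is counted in quarters.
PV = PMT × [(1 − (1+r)^−n)/r] = 4,000 × [1 − (1+r)^−76] / r = £138,715.72

£138,715.72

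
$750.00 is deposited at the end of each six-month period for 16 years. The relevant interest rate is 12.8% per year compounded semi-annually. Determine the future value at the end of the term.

$73,593.89

This is an ordinary annuity: 32 deposits of $750.00 at the end of each six-month period.
Periodic rate r = 0.128/2 per half-year; n is counted in half-years.
FV = PMT × [((1+r)^n − 1)/r] = 750 × [(1+r)^32 − 1] / r = $73,593.89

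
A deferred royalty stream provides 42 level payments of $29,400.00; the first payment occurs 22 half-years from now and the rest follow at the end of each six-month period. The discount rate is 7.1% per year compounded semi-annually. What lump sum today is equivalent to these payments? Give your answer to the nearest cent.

Ordinary annuity of 42 payments, first payment at period 22.
Periodic rate r = 0.071/2 per half-year; n is counted in half-years.
The ordinary-annuity PV formula values the stream one period before the first payment (period 21); discount that back 21 periods:
PV₀ = 29,400 × [1 − (1+r)^−42] / r × (1+r)^−21 = $306,103.30

$306,103.30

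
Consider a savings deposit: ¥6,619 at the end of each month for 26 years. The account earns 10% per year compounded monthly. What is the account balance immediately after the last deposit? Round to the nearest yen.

This is an ordinary annuity: 312 deposits of ¥6,619 at the end of each month.
Periodic rate r = 0.1/12 per month; n is counted in months.
FV = PMT × [((1+r)^n − 1)/r] = 6,619 × [(1+r)^312 − 1] / r = ¥9,785,104

¥9,785,104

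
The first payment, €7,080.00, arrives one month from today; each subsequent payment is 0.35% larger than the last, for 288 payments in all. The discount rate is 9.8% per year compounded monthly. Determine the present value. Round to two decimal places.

Periodic rate r = 0.098/12 per month; n is counted in months.
Growing ordinary annuity: PV = PMT₁ × [1 − ((1+g)/(1+r))^n] / (r − g) = 7,080 × [1 − ((1+0.0035)/(1+r))^288] / (r − 0.0035) = €1,118,376.26.

€1,118,376.26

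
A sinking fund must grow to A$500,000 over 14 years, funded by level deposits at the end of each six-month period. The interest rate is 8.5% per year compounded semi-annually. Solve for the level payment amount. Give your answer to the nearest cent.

Level ordinary annuity; solve FV = PMT × [((1+r)^n − 1)/r] for PMT.
Periodic rate r = 0.085/2 per half-year; n is counted in half-years.
With n = 28: PMT = 500,000 / ([((1+r)^n − 1)/r]) = A$9,627.46

A$9,627.46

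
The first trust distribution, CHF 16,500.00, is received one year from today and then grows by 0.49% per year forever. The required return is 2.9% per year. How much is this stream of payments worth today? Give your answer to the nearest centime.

CHF 684,647.30

Periodic rate r = 0.029 per year.
Growing perpetuity (Gordon): PV = PMT₁ / (r − g) = 16,500 / (r − 0.0049) = CHF 684,647.30.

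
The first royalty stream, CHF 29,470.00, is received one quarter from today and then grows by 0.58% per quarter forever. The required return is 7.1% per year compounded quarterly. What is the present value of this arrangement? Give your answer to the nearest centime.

Periodic rate r = 0.071/4 per quarter.
Growing perpetuity (Gordon): PV = PMT₁ / (r − g) = 29,470 / (r − 0.0058) = CHF 2,466,108.79.

CHF 2,466,108.79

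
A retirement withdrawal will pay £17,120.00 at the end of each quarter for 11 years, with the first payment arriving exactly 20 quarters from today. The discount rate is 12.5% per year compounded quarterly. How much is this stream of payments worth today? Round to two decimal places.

£226,472.28

Ordinary annuity of 44 payments, first payment at period 20.
Periodic rate r = 0.125/4 per quarter; n is counted in quarters.
The ordinary-annuity PV formula values the stream one period before the first payment (period 19); discount that back 19 periods:
PV₀ = 17,120 × [1 − (1+r)^−44] / r × (1+r)^−19 = £226,472.28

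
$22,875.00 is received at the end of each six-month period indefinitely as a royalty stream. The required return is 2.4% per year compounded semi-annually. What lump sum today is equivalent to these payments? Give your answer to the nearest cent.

Periodic rate r = 0.024/2 per half-year.
Level perpetuity: PV = PMT / r = 22,875 / (0.024/2) = $1,906,250.00.

$1,906,250.00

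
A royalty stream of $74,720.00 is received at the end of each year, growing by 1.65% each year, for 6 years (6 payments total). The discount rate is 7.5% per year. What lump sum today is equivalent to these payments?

Periodic rate r = 0.075 per year.
Growing ordinary annuity: PV = PMT₁ × [1 − ((1+g)/(1+r))^n] / (r − g) = 74,720 × [1 − ((1+0.0165)/(1+r))^6] / (r − 0.0165) = $364,257.11.

$364,257.11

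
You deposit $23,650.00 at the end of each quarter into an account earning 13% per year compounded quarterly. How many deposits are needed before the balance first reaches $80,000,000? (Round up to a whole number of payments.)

148 payments

Periodic rate r = 0.13/4 per quarter; n is counted in quarters.
Ordinary annuity FV: 80,000,000 = 23,650 × [((1+r)^n − 1)/r].
(1+r)^n = 1 + 80,000,000 × r / 23,650, so n = ln(1 + 80,000,000·r/23,650) / ln(1+r) = 147.23.
Round up to a whole number of payments: n = 148.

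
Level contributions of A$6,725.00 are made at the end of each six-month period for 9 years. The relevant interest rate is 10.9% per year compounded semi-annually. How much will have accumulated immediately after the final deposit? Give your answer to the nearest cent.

A$197,331.60

This is an ordinary annuity: 18 deposits of A$6,725.00 at the end of each six-month period.
Periodic rate r = 0.109/2 per half-year; n is counted in half-years.
FV = PMT × [((1+r)^n − 1)/r] = 6,725 × [(1+r)^18 − 1] / r = A$197,331.60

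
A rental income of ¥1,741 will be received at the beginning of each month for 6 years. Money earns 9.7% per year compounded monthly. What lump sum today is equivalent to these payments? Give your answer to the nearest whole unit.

This is an annuity due: 72 payments of ¥1,741 at the beginning of each month.
Periodic rate r = 0.097/12 per month; n is counted in months.
PV = PMT × [(1 − (1+r)^−n)/r] × (1+r) = 1,741 × [1 − (1+r)^−72] / r × (1+r) = ¥95,515

¥95,515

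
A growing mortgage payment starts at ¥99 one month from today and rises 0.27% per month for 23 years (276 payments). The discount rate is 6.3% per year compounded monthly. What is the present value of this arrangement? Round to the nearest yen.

¥19,564

Periodic rate r = 0.063/12 per month; n is counted in months.
Growing ordinary annuity: PV = PMT₁ × [1 − ((1+g)/(1+r))^n] / (r − g) = 99 × [1 − ((1+0.0027)/(1+r))^276] / (r − 0.0027) = ¥19,564.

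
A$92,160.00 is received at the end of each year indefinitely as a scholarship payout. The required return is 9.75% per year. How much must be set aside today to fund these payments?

A$945,230.77

Periodic rate r = 0.0975 per year.
Level perpetuity: PV = PMT / r = 92,160 / (0.0975) = A$945,230.77.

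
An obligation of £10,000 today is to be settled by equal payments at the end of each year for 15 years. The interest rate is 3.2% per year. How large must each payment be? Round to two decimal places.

£849.83

Level ordinary annuity; solve PV = PMT × [(1 − (1+r)^−n)/r] for PMT.
Periodic rate r = 0.032 per year.
With n = 15: PMT = 10,000 / ([(1 − (1+r)^−n)/r]) = £849.83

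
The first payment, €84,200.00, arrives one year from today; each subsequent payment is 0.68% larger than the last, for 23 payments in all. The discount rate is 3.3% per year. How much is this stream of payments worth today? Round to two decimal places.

Periodic rate r = 0.033 per year.
Growing ordinary annuity: PV = PMT₁ × [1 − ((1+g)/(1+r))^n] / (r − g) = 84,200 × [1 − ((1+0.0068)/(1+r))^23] / (r − 0.0068) = €1,433,834.06.

€1,433,834.06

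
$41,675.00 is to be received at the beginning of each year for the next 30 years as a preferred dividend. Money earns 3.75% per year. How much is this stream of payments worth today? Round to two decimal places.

This is an annuity due: 30 payments of $41,675.00 at the beginning of each year.
Periodic rate r = 0.0375 per year.
PV = PMT × [(1 − (1+r)^−n)/r] × (1+r) = 41,675 × [1 − (1+r)^−30] / r × (1+r) = $770,897.56

$770,897.56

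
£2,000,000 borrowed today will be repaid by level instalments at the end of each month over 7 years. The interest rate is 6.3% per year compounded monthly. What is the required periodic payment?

Level ordinary annuity; solve PV = PMT × [(1 − (1+r)^−n)/r] for PMT.
Periodic rate r = 0.063/12 per month; n is counted in months.
With n = 84: PMT = 2,000,000 / ([(1 − (1+r)^−n)/r]) = £29,505.60

£29,505.60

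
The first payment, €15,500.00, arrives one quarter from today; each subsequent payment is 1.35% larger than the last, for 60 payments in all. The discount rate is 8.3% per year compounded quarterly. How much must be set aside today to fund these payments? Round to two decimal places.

€743,954.20

Periodic rate r = 0.083/4 per quarter; n is counted in quarters.
Growing ordinary annuity: PV = PMT₁ × [1 − ((1+g)/(1+r))^n] / (r − g) = 15,500 × [1 − ((1+0.0135)/(1+r))^60] / (r − 0.0135) = €743,954.20.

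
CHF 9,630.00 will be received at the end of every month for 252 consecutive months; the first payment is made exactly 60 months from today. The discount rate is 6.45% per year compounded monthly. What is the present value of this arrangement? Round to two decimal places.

CHF 967,611.32

Ordinary annuity of 252 payments, first payment at period 60.
Periodic rate r = 0.0645/12 per month; n is counted in months.
The ordinary-annuity PV formula values the stream one period before the first payment (period 59); discount that back 59 periods:
PV₀ = 9,630 × [1 − (1+r)^−252] / r × (1+r)^−59 = CHF 967,611.32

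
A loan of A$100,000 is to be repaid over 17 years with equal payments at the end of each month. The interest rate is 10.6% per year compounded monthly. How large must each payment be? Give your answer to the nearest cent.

A$1,059.51

Level ordinary annuity; solve PV = PMT × [(1 − (1+r)^−n)/r] for PMT.
Periodic rate r = 0.106/12 per month; n is counted in months.
With n = 204: PMT = 100,000 / ([(1 − (1+r)^−n)/r]) = A$1,059.51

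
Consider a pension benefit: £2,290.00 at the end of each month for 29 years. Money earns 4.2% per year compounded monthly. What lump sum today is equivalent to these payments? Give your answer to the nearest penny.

£460,322.08

This is an ordinary annuity: 348 payments of £2,290.00 at the end of each month.
Periodic rate r = 0.042/12 per month; n is counted in months.
PV = PMT × [(1 − (1+r)^−n)/r] = 2,290 × [1 − (1+r)^−348] / r = £460,322.08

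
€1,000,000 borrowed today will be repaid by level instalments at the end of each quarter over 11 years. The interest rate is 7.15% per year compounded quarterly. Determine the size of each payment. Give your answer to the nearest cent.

Level ordinary annuity; solve PV = PMT × [(1 − (1+r)^−n)/r] for PMT.
Periodic rate r = 0.0715/4 per quarter; n is counted in quarters.
With n = 44: PMT = 1,000,000 / ([(1 − (1+r)^−n)/r]) = €33,016.91

€33,016.91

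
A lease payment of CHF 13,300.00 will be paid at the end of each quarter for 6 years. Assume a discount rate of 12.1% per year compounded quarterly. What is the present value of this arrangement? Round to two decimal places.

This is an ordinary annuity: 24 payments of CHF 13,300.00 at the end of each quarter.
Periodic rate r = 0.121/4 per quarter; n is counted in quarters.
PV = PMT × [(1 − (1+r)^−n)/r] = 13,300 × [1 − (1+r)^−24] / r = CHF 224,637.32

CHF 224,637.32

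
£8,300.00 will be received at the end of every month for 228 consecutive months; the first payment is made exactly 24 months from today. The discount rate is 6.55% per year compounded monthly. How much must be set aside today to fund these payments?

£953,841.66

Ordinary annuity of 228 payments, first payment at period 24.
Periodic rate r = 0.0655/12 per month; n is counted in months.
The ordinary-annuity PV formula values the stream one period before the first payment (period 23); discount that back 23 periods:
PV₀ = 8,300 × [1 − (1+r)^−228] / r × (1+r)^−23 = £953,841.66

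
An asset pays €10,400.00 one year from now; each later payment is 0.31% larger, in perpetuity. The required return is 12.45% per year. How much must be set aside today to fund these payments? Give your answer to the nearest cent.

Periodic rate r = 0.1245 per year.
Growing perpetuity (Gordon): PV = PMT₁ / (r − g) = 10,400 / (r − 0.0031) = €85,667.22.

€85,667.22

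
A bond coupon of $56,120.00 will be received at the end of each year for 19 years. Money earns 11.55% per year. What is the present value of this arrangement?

This is an ordinary annuity: 19 payments of $56,120.00 at the end of each year.
Periodic rate r = 0.1155 per year.
PV = PMT × [(1 − (1+r)^−n)/r] = 56,120 × [1 − (1+r)^−19] / r = $424,987.94

$424,987.94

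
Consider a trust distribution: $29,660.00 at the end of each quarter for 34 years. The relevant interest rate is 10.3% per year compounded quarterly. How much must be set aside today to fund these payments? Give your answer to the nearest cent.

This is an ordinary annuity: 136 payments of $29,660.00 at the end of each quarter.
Periodic rate r = 0.103/4 per quarter; n is counted in quarters.
PV = PMT × [(1 − (1+r)^−n)/r] = 29,660 × [1 − (1+r)^−136] / r = $1,115,558.05

$1,115,558.05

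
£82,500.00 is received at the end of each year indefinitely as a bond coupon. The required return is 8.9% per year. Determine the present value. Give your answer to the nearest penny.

£926,966.29

Periodic rate r = 0.089 per year.
Level perpetuity: PV = PMT / r = 82,500 / (0.089) = £926,966.29.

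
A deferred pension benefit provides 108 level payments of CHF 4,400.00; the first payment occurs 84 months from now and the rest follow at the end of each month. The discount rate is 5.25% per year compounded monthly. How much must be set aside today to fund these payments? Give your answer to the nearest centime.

CHF 263,151.33

Ordinary annuity of 108 payments, first payment at period 84.
Periodic rate r = 0.0525/12 per month; n is counted in months.
The ordinary-annuity PV formula values the stream one period before the first payment (period 83); discount that back 83 periods:
PV₀ = 4,400 × [1 − (1+r)^−108] / r × (1+r)^−83 = CHF 263,151.33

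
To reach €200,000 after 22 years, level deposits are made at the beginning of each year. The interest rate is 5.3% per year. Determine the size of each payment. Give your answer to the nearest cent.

€4,760.11

Level annuity due; solve FV = PMT × [((1+r)^n − 1)/r] × (1+r) for PMT.
Periodic rate r = 0.053 per year.
With n = 22: PMT = 200,000 / ([((1+r)^n − 1)/r] × (1+r)) = €4,760.11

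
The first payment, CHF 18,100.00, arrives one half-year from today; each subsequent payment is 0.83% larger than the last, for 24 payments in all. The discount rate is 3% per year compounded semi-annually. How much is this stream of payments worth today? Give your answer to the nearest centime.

Periodic rate r = 0.03/2 per half-year; n is counted in half-years.
Growing ordinary annuity: PV = PMT₁ × [1 − ((1+g)/(1+r))^n] / (r − g) = 18,100 × [1 − ((1+0.0083)/(1+r))^24] / (r − 0.0083) = CHF 397,011.33.

CHF 397,011.33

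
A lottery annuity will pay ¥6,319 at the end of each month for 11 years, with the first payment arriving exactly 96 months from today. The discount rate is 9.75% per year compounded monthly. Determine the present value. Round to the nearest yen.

Ordinary annuity of 132 payments, first payment at period 96.
Periodic rate r = 0.0975/12 per month; n is counted in months.
The ordinary-annuity PV formula values the stream one period before the first payment (period 95); discount that back 95 periods:
PV₀ = 6,319 × [1 − (1+r)^−132] / r × (1+r)^−95 = ¥236,647

¥236,647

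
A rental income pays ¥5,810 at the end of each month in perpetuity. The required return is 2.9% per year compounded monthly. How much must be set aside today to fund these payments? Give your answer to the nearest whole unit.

Periodic rate r = 0.029/12 per month.
Level perpetuity: PV = PMT / r = 5,810 / (0.029/12) = ¥2,404,138.

¥2,404,138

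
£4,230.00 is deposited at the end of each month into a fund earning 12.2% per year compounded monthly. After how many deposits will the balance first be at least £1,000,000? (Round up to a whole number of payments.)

122 payments

Periodic rate r = 0.122/12 per month; n is counted in months.
Ordinary annuity FV: 1,000,000 = 4,230 × [((1+r)^n − 1)/r].
(1+r)^n = 1 + 1,000,000 × r / 4,230, so n = ln(1 + 1,000,000·r/4,230) / ln(1+r) = 121.08.
Round up to a whole number of payments: n = 122.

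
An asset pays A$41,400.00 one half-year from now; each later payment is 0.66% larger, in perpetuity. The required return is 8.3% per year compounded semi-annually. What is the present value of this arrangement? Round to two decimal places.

A$1,186,246.42

Periodic rate r = 0.083/2 per half-year.
Growing perpetuity (Gordon): PV = PMT₁ / (r − g) = 41,400 / (r − 0.0066) = A$1,186,246.42.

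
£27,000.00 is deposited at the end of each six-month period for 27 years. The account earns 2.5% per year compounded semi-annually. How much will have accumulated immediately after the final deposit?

£2,064,598.82

This is an ordinary annuity: 54 deposits of £27,000.00 at the end of each six-month period.
Periodic rate r = 0.025/2 per half-year; n is counted in half-years.
FV = PMT × [((1+r)^n − 1)/r] = 27,000 × [(1+r)^54 − 1] / r = £2,064,598.82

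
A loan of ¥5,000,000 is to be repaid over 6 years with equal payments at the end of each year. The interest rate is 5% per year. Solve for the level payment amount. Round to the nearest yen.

¥985,087

Level ordinary annuity; solve PV = PMT × [(1 − (1+r)^−n)/r] for PMT.
Periodic rate r = 0.05 per year.
With n = 6: PMT = 5,000,000 / ([(1 − (1+r)^−n)/r]) = ¥985,087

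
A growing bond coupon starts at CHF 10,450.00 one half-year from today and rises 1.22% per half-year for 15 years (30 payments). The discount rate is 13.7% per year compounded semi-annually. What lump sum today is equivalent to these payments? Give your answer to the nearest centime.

CHF 149,022.82

Periodic rate r = 0.137/2 per half-year; n is counted in half-years.
Growing ordinary annuity: PV = PMT₁ × [1 − ((1+g)/(1+r))^n] / (r − g) = 10,450 × [1 − ((1+0.0122)/(1+r))^30] / (r − 0.0122) = CHF 149,022.82.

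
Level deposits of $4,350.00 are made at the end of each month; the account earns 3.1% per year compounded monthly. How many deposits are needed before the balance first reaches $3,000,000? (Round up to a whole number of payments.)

397 payments

Periodic rate r = 0.031/12 per month; n is counted in months.
Ordinary annuity FV: 3,000,000 = 4,350 × [((1+r)^n − 1)/r].
(1+r)^n = 1 + 3,000,000 × r / 4,350, so n = ln(1 + 3,000,000·r/4,350) / ln(1+r) = 396.52.
Round up to a whole number of payments: n = 397.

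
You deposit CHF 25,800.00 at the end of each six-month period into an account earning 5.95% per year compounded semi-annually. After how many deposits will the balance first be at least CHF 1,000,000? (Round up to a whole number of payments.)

27 payments

Periodic rate r = 0.0595/2 per half-year; n is counted in half-years.
Ordinary annuity FV: 1,000,000 = 25,800 × [((1+r)^n − 1)/r].
(1+r)^n = 1 + 1,000,000 × r / 25,800, so n = ln(1 + 1,000,000·r/25,800) / ln(1+r) = 26.16.
Round up to a whole number of payments: n = 27.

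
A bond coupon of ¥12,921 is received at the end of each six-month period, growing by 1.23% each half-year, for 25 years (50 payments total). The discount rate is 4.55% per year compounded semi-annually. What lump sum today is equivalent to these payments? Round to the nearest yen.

¥496,569

Periodic rate r = 0.0455/2 per half-year; n is counted in half-years.
Growing ordinary annuity: PV = PMT₁ × [1 − ((1+g)/(1+r))^n] / (r − g) = 12,921 × [1 − ((1+0.0123)/(1+r))^50] / (r − 0.0123) = ¥496,569.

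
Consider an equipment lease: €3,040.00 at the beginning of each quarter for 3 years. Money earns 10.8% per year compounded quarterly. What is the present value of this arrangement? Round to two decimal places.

This is an annuity due: 12 payments of €3,040.00 at the beginning of each quarter.
Periodic rate r = 0.108/4 per quarter; n is counted in quarters.
PV = PMT × [(1 − (1+r)^−n)/r] × (1+r) = 3,040 × [1 − (1+r)^−12] / r × (1+r) = €31,641.17

€31,641.17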